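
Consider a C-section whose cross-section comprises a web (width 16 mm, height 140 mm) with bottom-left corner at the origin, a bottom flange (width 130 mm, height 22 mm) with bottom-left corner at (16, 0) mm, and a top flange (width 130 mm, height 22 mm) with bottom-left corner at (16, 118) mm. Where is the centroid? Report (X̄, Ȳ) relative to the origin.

X̄ = 60.46 mm, Ȳ = 70.00 mm

web: A = 16 × 140 = 2240.00, centroid at (8.00, 70.00).
bottom flange: A = 130 × 22 = 2860.00, centroid at (81.00, 11.00).
top flange: A = 130 × 22 = 2860.00, centroid at (81.00, 129.00).
ΣA = 7960.00 mm²
ΣAX̄ = (2240.00)(8.00) + (2860.00)(81.00) + (2860.00)(81.00) = 481240.00 mm³
ΣAȲ = (2240.00)(70.00) + (2860.00)(11.00) + (2860.00)(129.00) = 557200.00 mm³
X̄ = 481240.00 / 7960.00 = 60.46 mm
Ȳ = 557200.00 / 7960.00 = 70.00 mm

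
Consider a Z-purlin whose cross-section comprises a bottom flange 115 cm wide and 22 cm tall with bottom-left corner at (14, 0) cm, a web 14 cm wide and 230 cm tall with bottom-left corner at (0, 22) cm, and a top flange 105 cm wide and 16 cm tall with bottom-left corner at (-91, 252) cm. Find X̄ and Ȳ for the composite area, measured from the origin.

X̄ = 18.67 cm, Ȳ = 121.91 cm

bottom flange: A = 115 × 22 = 2530.00, centroid at (71.50, 11.00).
web: A = 14 × 230 = 3220.00, centroid at (7.00, 137.00).
top flange: A = 105 × 16 = 1680.00, centroid at (-38.50, 260.00).
ΣA = 7430.00 cm², ΣAX̄ = 138755.00 cm³, ΣAȲ = 905770.00 cm³.
X̄ = 138755.00/7430.00 = 18.67 cm; Ȳ = 905770.00/7430.00 = 121.91 cm.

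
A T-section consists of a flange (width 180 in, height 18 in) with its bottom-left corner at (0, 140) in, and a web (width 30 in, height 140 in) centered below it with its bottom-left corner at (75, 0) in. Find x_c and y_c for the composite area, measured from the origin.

web: A = 30 × 140 = 4200.00, centroid at (90.00, 70.00).
flange: A = 180 × 18 = 3240.00, centroid at (90.00, 149.00).
ΣA = 7440.00 in²
ΣAx_c = (4200.00)(90.00) + (3240.00)(90.00) = 669600.00 in³
ΣAy_c = (4200.00)(70.00) + (3240.00)(149.00) = 776760.00 in³
x_c = 669600.00 / 7440.00 = 90.00 in
y_c = 776760.00 / 7440.00 = 104.40 in

x_c = 90.00 in, y_c = 104.40 in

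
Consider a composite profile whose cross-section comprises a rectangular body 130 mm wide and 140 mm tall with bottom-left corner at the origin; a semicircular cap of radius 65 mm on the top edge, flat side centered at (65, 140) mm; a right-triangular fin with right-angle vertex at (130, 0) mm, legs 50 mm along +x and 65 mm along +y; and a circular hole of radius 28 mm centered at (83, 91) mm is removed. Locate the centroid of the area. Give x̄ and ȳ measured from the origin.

Part | A | x̄ᵢ | ȳᵢ | A·x̄ᵢ | A·ȳᵢ
rectangular body | 18200.00 | 65.00 | 70.00 | 1183000.00 | 1274000.00
semicircular top | 6636.61 | 65.00 | 167.59 | 431379.94 | 1112209.36
triangular fin | 1625.00 | 146.67 | 21.67 | 238333.33 | 35208.33
hole | -2463.01 | 83.00 | 91.00 | -204429.72 | -224133.79
Σ | 23998.61 |  |  | 1648283.56 | 2197283.91
x̄ = 1648283.56 / 23998.61 = 68.68 mm
ȳ = 2197283.91 / 23998.61 = 91.56 mm

x̄ = 68.68 mm, ȳ = 91.56 mm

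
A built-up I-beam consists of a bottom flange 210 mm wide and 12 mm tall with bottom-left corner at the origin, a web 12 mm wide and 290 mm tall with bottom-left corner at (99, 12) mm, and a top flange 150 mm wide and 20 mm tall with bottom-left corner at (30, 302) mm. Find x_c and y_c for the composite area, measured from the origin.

x_c = 105.00 mm, y_c = 166.39 mm

bottom flange: A = 210 × 12 = 2520.00, centroid at (105.00, 6.00).
web: A = 12 × 290 = 3480.00, centroid at (105.00, 157.00).
top flange: A = 150 × 20 = 3000.00, centroid at (105.00, 312.00).
ΣA = 9000.00 mm², ΣAx_c = 945000.00 mm³, ΣAy_c = 1497480.00 mm³.
x_c = 945000.00/9000.00 = 105.00 mm; y_c = 1497480.00/9000.00 = 166.39 mm.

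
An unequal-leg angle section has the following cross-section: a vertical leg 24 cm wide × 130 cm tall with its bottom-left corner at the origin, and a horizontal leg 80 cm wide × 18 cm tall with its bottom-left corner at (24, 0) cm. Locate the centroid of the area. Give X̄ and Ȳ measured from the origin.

X̄ = 28.42 cm, Ȳ = 47.32 cm

vertical leg: A = 24 × 130 = 3120.00, centroid at (12.00, 65.00).
horizontal leg: A = 80 × 18 = 1440.00, centroid at (64.00, 9.00).
ΣA = 4560.00 cm²
ΣAX̄ = (3120.00)(12.00) + (1440.00)(64.00) = 129600.00 cm³
ΣAȲ = (3120.00)(65.00) + (1440.00)(9.00) = 215760.00 cm³
X̄ = 129600.00 / 4560.00 = 28.42 cm
Ȳ = 215760.00 / 4560.00 = 47.32 cm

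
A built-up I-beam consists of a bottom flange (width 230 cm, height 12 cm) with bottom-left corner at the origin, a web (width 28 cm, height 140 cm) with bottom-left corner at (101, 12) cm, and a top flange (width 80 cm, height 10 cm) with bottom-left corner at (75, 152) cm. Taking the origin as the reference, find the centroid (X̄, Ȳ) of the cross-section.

Part | A | x̄ᵢ | ȳᵢ | A·x̄ᵢ | A·ȳᵢ
bottom flange | 2760.00 | 115.00 | 6.00 | 317400.00 | 16560.00
web | 3920.00 | 115.00 | 82.00 | 450800.00 | 321440.00
top flange | 800.00 | 115.00 | 157.00 | 92000.00 | 125600.00
Σ | 7480.00 |  |  | 860200.00 | 463600.00
X̄ = 860200.00 / 7480.00 = 115.00 cm
Ȳ = 463600.00 / 7480.00 = 61.98 cm

X̄ = 115.00 cm, Ȳ = 61.98 cm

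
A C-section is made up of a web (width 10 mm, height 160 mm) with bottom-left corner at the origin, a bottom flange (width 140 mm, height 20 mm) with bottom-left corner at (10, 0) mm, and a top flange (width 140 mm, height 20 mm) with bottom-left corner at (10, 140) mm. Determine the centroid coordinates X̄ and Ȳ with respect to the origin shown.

X̄ = 63.33 mm, Ȳ = 80.00 mm

Part | A | x̄ᵢ | ȳᵢ | A·x̄ᵢ | A·ȳᵢ
web | 1600.00 | 5.00 | 80.00 | 8000.00 | 128000.00
bottom flange | 2800.00 | 80.00 | 10.00 | 224000.00 | 28000.00
top flange | 2800.00 | 80.00 | 150.00 | 224000.00 | 420000.00
Σ | 7200.00 |  |  | 456000.00 | 576000.00
X̄ = 456000.00 / 7200.00 = 63.33 mm
Ȳ = 576000.00 / 7200.00 = 80.00 mm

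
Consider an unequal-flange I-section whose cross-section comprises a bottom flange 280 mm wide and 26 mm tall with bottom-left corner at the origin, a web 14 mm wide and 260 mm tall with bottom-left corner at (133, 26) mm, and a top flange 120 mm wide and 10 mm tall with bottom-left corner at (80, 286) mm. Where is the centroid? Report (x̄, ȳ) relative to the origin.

bottom flange: A = 280 × 26 = 7280.00, centroid at (140.00, 13.00).
web: A = 14 × 260 = 3640.00, centroid at (140.00, 156.00).
top flange: A = 120 × 10 = 1200.00, centroid at (140.00, 291.00).
ΣA = 12120.00 mm², ΣAx̄ = 1696800.00 mm³, ΣAȳ = 1011680.00 mm³.
x̄ = 1696800.00/12120.00 = 140.00 mm; ȳ = 1011680.00/12120.00 = 83.47 mm.

x̄ = 140.00 mm, ȳ = 83.47 mm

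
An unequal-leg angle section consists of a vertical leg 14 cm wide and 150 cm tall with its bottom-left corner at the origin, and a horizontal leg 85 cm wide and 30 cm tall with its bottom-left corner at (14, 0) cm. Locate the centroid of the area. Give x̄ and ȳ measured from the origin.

x̄ = 34.15 cm, ȳ = 42.10 cm

Part | A | x̄ᵢ | ȳᵢ | A·x̄ᵢ | A·ȳᵢ
vertical leg | 2100.00 | 7.00 | 75.00 | 14700.00 | 157500.00
horizontal leg | 2550.00 | 56.50 | 15.00 | 144075.00 | 38250.00
Σ | 4650.00 |  |  | 158775.00 | 195750.00
x̄ = 158775.00 / 4650.00 = 34.15 cm
ȳ = 195750.00 / 4650.00 = 42.10 cm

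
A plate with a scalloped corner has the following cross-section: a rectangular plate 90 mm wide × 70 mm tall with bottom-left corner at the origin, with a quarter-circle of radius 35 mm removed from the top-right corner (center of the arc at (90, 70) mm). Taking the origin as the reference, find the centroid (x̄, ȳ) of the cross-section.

x̄ = 39.57 mm, ȳ = 31.37 mm

plate: A = 90 × 70 = 6300.00, centroid at (45.00, 35.00).
removed quarter-circle: A = −¼π·35² = -962.11, centroid at (75.15, 55.15).
ΣA = 5337.89 mm², ΣAx̄ = 211201.52 mm³, ΣAȳ = 167443.77 mm³.
x̄ = 211201.52/5337.89 = 39.57 mm; ȳ = 167443.77/5337.89 = 31.37 mm.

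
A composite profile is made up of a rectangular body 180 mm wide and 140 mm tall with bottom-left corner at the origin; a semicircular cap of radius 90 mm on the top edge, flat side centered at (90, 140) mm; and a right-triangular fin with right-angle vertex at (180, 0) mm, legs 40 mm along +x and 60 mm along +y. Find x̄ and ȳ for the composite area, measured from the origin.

rectangular body: A = 180 × 140 = 25200.00, centroid at (90.00, 70.00).
semicircular top: A = ½π·90² = 12723.45, centroid at (90.00, 178.20).
triangular fin: A = ½·40·60 = 1200.00, centroid at (193.33, 20.00).
ΣA = 39123.45 mm², ΣAx̄ = 3645110.52 mm³, ΣAȳ = 4055283.03 mm³.
x̄ = 3645110.52/39123.45 = 93.17 mm; ȳ = 4055283.03/39123.45 = 103.65 mm.

x̄ = 93.17 mm, ȳ = 103.65 mm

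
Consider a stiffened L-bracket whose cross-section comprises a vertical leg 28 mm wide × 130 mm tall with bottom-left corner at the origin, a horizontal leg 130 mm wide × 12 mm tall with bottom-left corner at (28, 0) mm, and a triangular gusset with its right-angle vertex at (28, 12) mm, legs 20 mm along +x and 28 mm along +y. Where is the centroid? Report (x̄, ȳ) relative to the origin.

Part | A | x̄ᵢ | ȳᵢ | A·x̄ᵢ | A·ȳᵢ
vertical leg | 3640.00 | 14.00 | 65.00 | 50960.00 | 236600.00
horizontal leg | 1560.00 | 93.00 | 6.00 | 145080.00 | 9360.00
gusset | 280.00 | 34.67 | 21.33 | 9706.67 | 5973.33
Σ | 5480.00 |  |  | 205746.67 | 251933.33
x̄ = 205746.67 / 5480.00 = 37.55 mm
ȳ = 251933.33 / 5480.00 = 45.97 mm

x̄ = 37.55 mm, ȳ = 45.97 mm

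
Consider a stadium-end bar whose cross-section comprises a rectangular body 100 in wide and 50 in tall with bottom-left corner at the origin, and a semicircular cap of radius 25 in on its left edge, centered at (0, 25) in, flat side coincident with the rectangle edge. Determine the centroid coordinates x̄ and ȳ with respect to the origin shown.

rectangular body: A = 100 × 50 = 5000.00, centroid at (50.00, 25.00).
semicircular end: A = ½π·25² = 981.75, centroid at (-10.61, 25.00).
ΣA = 5981.75 in², ΣAx̄ = 239583.33 in³, ΣAȳ = 149543.69 in³.
x̄ = 239583.33/5981.75 = 40.05 in; ȳ = 149543.69/5981.75 = 25.00 in.

x̄ = 40.05 in, ȳ = 25.00 in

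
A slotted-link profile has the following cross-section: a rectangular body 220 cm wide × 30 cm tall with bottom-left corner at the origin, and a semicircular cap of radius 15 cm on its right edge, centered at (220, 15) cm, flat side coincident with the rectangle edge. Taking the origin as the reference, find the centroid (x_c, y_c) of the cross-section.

rectangular body: A = 220 × 30 = 6600.00, centroid at (110.00, 15.00).
semicircular end: A = ½π·15² = 353.43, centroid at (226.37, 15.00).
ΣA = 6953.43 cm², ΣAx_c = 806004.42 cm³, ΣAy_c = 104301.44 cm³.
x_c = 806004.42/6953.43 = 115.91 cm; y_c = 104301.44/6953.43 = 15.00 cm.

x_c = 115.91 cm, y_c = 15.00 cm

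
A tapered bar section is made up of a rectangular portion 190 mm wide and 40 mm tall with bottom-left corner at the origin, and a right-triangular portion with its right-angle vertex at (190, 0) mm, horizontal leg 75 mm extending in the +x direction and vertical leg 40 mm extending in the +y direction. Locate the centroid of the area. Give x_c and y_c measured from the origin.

x_c = 114.78 mm, y_c = 18.90 mm

rectangular portion: A = 190 × 40 = 7600.00, centroid at (95.00, 20.00).
triangular portion: A = ½·75·40 = 1500.00, centroid at (215.00, 13.33).
ΣA = 9100.00 mm²
ΣAx_c = (7600.00)(95.00) + (1500.00)(215.00) = 1044500.00 mm³
ΣAy_c = (7600.00)(20.00) + (1500.00)(13.33) = 172000.00 mm³
x_c = 1044500.00 / 9100.00 = 114.78 mm
y_c = 172000.00 / 9100.00 = 18.90 mm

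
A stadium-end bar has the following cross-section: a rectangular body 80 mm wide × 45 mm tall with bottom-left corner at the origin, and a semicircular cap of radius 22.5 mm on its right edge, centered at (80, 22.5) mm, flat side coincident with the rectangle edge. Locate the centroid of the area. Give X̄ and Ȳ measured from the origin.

rectangular body: A = 80 × 45 = 3600.00, centroid at (40.00, 22.50).
semicircular end: A = ½π·22.5² = 795.22, centroid at (89.55, 22.50).
ΣA = 4395.22 mm², ΣAX̄ = 215211.00 mm³, ΣAȲ = 98892.35 mm³.
X̄ = 215211.00/4395.22 = 48.96 mm; Ȳ = 98892.35/4395.22 = 22.50 mm.

X̄ = 48.96 mm, Ȳ = 22.50 mm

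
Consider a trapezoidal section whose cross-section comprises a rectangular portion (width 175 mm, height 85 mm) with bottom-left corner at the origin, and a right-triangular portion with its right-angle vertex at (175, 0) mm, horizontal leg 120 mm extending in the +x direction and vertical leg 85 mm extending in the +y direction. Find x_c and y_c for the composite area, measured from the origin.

rectangular portion: A = 175 × 85 = 14875.00, centroid at (87.50, 42.50).
triangular portion: A = ½·120·85 = 5100.00, centroid at (215.00, 28.33).
ΣA = 19975.00 mm², ΣAx_c = 2398062.50 mm³, ΣAy_c = 776687.50 mm³.
x_c = 2398062.50/19975.00 = 120.05 mm; y_c = 776687.50/19975.00 = 38.88 mm.

x_c = 120.05 mm, y_c = 38.88 mm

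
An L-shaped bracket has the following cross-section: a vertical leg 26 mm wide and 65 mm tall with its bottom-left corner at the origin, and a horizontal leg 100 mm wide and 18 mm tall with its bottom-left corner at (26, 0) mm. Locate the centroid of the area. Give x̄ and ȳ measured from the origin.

x̄ = 45.49 mm, ȳ = 20.38 mm

Part | A | x̄ᵢ | ȳᵢ | A·x̄ᵢ | A·ȳᵢ
vertical leg | 1690.00 | 13.00 | 32.50 | 21970.00 | 54925.00
horizontal leg | 1800.00 | 76.00 | 9.00 | 136800.00 | 16200.00
Σ | 3490.00 |  |  | 158770.00 | 71125.00
x̄ = 158770.00 / 3490.00 = 45.49 mm
ȳ = 71125.00 / 3490.00 = 20.38 mm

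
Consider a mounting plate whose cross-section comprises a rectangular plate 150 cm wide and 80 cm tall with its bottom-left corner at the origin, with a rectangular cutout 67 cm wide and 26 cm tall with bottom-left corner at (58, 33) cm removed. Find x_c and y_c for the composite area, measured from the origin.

x_c = 72.20 cm, y_c = 38.98 cm

Part | A | x̄ᵢ | ȳᵢ | A·x̄ᵢ | A·ȳᵢ
plate | 12000.00 | 75.00 | 40.00 | 900000.00 | 480000.00
hole | -1742.00 | 91.50 | 46.00 | -159393.00 | -80132.00
Σ | 10258.00 |  |  | 740607.00 | 399868.00
x_c = 740607.00 / 10258.00 = 72.20 cm
y_c = 399868.00 / 10258.00 = 38.98 cm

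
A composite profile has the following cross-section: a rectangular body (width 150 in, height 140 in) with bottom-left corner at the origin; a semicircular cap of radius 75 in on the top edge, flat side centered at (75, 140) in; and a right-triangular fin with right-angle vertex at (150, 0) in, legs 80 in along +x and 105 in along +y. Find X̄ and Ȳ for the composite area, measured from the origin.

Part | A | x̄ᵢ | ȳᵢ | A·x̄ᵢ | A·ȳᵢ
rectangular body | 21000.00 | 75.00 | 70.00 | 1575000.00 | 1470000.00
semicircular top | 8835.73 | 75.00 | 171.83 | 662679.70 | 1518252.11
triangular fin | 4200.00 | 176.67 | 35.00 | 742000.00 | 147000.00
Σ | 34035.73 |  |  | 2979679.70 | 3135252.11
X̄ = 2979679.70 / 34035.73 = 87.55 in
Ȳ = 3135252.11 / 34035.73 = 92.12 in

X̄ = 87.55 in, Ȳ = 92.12 in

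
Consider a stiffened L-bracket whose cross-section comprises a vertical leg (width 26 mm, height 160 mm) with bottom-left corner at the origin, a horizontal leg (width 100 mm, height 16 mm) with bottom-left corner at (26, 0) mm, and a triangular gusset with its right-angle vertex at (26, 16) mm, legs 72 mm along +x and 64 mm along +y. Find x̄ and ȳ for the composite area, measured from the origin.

Part | A | x̄ᵢ | ȳᵢ | A·x̄ᵢ | A·ȳᵢ
vertical leg | 4160.00 | 13.00 | 80.00 | 54080.00 | 332800.00
horizontal leg | 1600.00 | 76.00 | 8.00 | 121600.00 | 12800.00
gusset | 2304.00 | 50.00 | 37.33 | 115200.00 | 86016.00
Σ | 8064.00 |  |  | 290880.00 | 431616.00
x̄ = 290880.00 / 8064.00 = 36.07 mm
ȳ = 431616.00 / 8064.00 = 53.52 mm

x̄ = 36.07 mm, ȳ = 53.52 mm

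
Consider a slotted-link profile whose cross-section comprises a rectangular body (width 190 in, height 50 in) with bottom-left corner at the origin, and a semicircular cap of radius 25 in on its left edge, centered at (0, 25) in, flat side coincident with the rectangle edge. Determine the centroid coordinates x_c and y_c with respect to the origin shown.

x_c = 85.11 in, y_c = 25.00 in

rectangular body: A = 190 × 50 = 9500.00, centroid at (95.00, 25.00).
semicircular end: A = ½π·25² = 981.75, centroid at (-10.61, 25.00).
ΣA = 10481.75 in², ΣAx_c = 892083.33 in³, ΣAy_c = 262043.69 in³.
x_c = 892083.33/10481.75 = 85.11 in; y_c = 262043.69/10481.75 = 25.00 in.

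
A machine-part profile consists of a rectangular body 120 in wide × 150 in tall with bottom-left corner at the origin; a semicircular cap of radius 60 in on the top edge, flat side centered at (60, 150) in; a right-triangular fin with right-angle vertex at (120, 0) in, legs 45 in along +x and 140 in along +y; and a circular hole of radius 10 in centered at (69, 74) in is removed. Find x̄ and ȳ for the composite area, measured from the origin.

Part | A | x̄ᵢ | ȳᵢ | A·x̄ᵢ | A·ȳᵢ
rectangular body | 18000.00 | 60.00 | 75.00 | 1080000.00 | 1350000.00
semicircular top | 5654.87 | 60.00 | 175.46 | 339292.01 | 992230.02
triangular fin | 3150.00 | 135.00 | 46.67 | 425250.00 | 147000.00
hole | -314.16 | 69.00 | 74.00 | -21676.99 | -23247.79
Σ | 26490.71 |  |  | 1822865.02 | 2465982.23
x̄ = 1822865.02 / 26490.71 = 68.81 in
ȳ = 2465982.23 / 26490.71 = 93.09 in

x̄ = 68.81 in, ȳ = 93.09 in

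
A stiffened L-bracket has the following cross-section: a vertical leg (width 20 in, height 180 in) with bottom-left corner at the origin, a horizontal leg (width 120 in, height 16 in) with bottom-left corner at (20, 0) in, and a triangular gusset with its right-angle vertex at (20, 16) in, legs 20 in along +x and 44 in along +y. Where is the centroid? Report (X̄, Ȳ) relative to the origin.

X̄ = 33.78 in, Ȳ = 59.20 in

Part | A | x̄ᵢ | ȳᵢ | A·x̄ᵢ | A·ȳᵢ
vertical leg | 3600.00 | 10.00 | 90.00 | 36000.00 | 324000.00
horizontal leg | 1920.00 | 80.00 | 8.00 | 153600.00 | 15360.00
gusset | 440.00 | 26.67 | 30.67 | 11733.33 | 13493.33
Σ | 5960.00 |  |  | 201333.33 | 352853.33
X̄ = 201333.33 / 5960.00 = 33.78 in
Ȳ = 352853.33 / 5960.00 = 59.20 in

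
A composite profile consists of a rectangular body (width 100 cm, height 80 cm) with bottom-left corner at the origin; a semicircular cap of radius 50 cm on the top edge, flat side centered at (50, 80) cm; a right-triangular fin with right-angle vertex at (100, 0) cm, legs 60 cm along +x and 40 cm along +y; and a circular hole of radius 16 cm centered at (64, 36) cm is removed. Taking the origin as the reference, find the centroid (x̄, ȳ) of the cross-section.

x̄ = 55.90 cm, ȳ = 57.17 cm

Part | A | x̄ᵢ | ȳᵢ | A·x̄ᵢ | A·ȳᵢ
rectangular body | 8000.00 | 50.00 | 40.00 | 400000.00 | 320000.00
semicircular top | 3926.99 | 50.00 | 101.22 | 196349.54 | 397492.60
triangular fin | 1200.00 | 120.00 | 13.33 | 144000.00 | 16000.00
hole | -804.25 | 64.00 | 36.00 | -51471.85 | -28952.92
Σ | 12322.74 |  |  | 688877.69 | 704539.68
x̄ = 688877.69 / 12322.74 = 55.90 cm
ȳ = 704539.68 / 12322.74 = 57.17 cm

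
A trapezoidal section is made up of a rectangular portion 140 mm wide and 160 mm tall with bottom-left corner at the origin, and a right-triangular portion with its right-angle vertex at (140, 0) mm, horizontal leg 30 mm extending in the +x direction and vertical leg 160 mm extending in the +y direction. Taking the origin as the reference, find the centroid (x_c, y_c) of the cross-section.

x_c = 77.74 mm, y_c = 77.42 mm

rectangular portion: A = 140 × 160 = 22400.00, centroid at (70.00, 80.00).
triangular portion: A = ½·30·160 = 2400.00, centroid at (150.00, 53.33).
ΣA = 24800.00 mm², ΣAx_c = 1928000.00 mm³, ΣAy_c = 1920000.00 mm³.
x_c = 1928000.00/24800.00 = 77.74 mm; y_c = 1920000.00/24800.00 = 77.42 mm.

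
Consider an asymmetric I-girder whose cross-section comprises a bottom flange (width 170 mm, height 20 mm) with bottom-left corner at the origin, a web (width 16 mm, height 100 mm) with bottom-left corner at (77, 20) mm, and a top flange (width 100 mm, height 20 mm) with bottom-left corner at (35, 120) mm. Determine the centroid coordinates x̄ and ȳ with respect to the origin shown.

x̄ = 85.00 mm, ȳ = 58.00 mm

bottom flange: A = 170 × 20 = 3400.00, centroid at (85.00, 10.00).
web: A = 16 × 100 = 1600.00, centroid at (85.00, 70.00).
top flange: A = 100 × 20 = 2000.00, centroid at (85.00, 130.00).
ΣA = 7000.00 mm², ΣAx̄ = 595000.00 mm³, ΣAȳ = 406000.00 mm³.
x̄ = 595000.00/7000.00 = 85.00 mm; ȳ = 406000.00/7000.00 = 58.00 mm.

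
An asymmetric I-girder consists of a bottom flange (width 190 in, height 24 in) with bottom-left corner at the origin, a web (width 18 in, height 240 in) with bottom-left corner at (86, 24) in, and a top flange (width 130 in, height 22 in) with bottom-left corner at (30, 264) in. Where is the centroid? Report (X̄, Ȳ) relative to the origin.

X̄ = 95.00 in, Ȳ = 124.64 in

bottom flange: A = 190 × 24 = 4560.00, centroid at (95.00, 12.00).
web: A = 18 × 240 = 4320.00, centroid at (95.00, 144.00).
top flange: A = 130 × 22 = 2860.00, centroid at (95.00, 275.00).
ΣA = 11740.00 in², ΣAX̄ = 1115300.00 in³, ΣAȲ = 1463300.00 in³.
X̄ = 1115300.00/11740.00 = 95.00 in; Ȳ = 1463300.00/11740.00 = 124.64 in.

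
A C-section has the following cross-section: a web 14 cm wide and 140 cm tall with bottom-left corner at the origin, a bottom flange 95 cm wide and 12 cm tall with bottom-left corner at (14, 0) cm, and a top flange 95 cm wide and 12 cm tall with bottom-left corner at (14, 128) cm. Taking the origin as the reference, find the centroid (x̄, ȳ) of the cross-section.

web: A = 14 × 140 = 1960.00, centroid at (7.00, 70.00).
bottom flange: A = 95 × 12 = 1140.00, centroid at (61.50, 6.00).
top flange: A = 95 × 12 = 1140.00, centroid at (61.50, 134.00).
ΣA = 4240.00 cm², ΣAx̄ = 153940.00 cm³, ΣAȳ = 296800.00 cm³.
x̄ = 153940.00/4240.00 = 36.31 cm; ȳ = 296800.00/4240.00 = 70.00 cm.

x̄ = 36.31 cm, ȳ = 70.00 cm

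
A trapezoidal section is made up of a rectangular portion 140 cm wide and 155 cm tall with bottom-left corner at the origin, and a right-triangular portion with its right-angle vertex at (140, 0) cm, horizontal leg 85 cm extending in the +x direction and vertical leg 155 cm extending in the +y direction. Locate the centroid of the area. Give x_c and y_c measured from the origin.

rectangular portion: A = 140 × 155 = 21700.00, centroid at (70.00, 77.50).
triangular portion: A = ½·85·155 = 6587.50, centroid at (168.33, 51.67).
ΣA = 28287.50 cm²
ΣAx_c = (21700.00)(70.00) + (6587.50)(168.33) = 2627895.83 cm³
ΣAy_c = (21700.00)(77.50) + (6587.50)(51.67) = 2022104.17 cm³
x_c = 2627895.83 / 28287.50 = 92.90 cm
y_c = 2022104.17 / 28287.50 = 71.48 cm

x_c = 92.90 cm, y_c = 71.48 cm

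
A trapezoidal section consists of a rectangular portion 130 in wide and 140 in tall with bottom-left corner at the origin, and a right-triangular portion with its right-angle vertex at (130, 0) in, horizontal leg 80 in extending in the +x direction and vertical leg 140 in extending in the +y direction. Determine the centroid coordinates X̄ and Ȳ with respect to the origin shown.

X̄ = 86.57 in, Ȳ = 64.51 in

Part | A | x̄ᵢ | ȳᵢ | A·x̄ᵢ | A·ȳᵢ
rectangular portion | 18200.00 | 65.00 | 70.00 | 1183000.00 | 1274000.00
triangular portion | 5600.00 | 156.67 | 46.67 | 877333.33 | 261333.33
Σ | 23800.00 |  |  | 2060333.33 | 1535333.33
X̄ = 2060333.33 / 23800.00 = 86.57 in
Ȳ = 1535333.33 / 23800.00 = 64.51 in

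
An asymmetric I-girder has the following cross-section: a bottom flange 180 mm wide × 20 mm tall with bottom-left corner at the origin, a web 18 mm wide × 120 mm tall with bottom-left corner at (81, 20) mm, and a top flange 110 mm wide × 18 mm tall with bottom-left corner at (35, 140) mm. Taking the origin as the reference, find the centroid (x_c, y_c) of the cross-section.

bottom flange: A = 180 × 20 = 3600.00, centroid at (90.00, 10.00).
web: A = 18 × 120 = 2160.00, centroid at (90.00, 80.00).
top flange: A = 110 × 18 = 1980.00, centroid at (90.00, 149.00).
ΣA = 7740.00 mm²
ΣAx_c = (3600.00)(90.00) + (2160.00)(90.00) + (1980.00)(90.00) = 696600.00 mm³
ΣAy_c = (3600.00)(10.00) + (2160.00)(80.00) + (1980.00)(149.00) = 503820.00 mm³
x_c = 696600.00 / 7740.00 = 90.00 mm
y_c = 503820.00 / 7740.00 = 65.09 mm

x_c = 90.00 mm, y_c = 65.09 mm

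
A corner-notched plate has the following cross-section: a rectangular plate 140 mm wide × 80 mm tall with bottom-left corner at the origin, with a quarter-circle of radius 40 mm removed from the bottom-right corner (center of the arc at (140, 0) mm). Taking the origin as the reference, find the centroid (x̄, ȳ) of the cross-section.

plate: A = 140 × 80 = 11200.00, centroid at (70.00, 40.00).
removed quarter-circle: A = −¼π·40² = -1256.64, centroid at (123.02, 16.98).
ΣA = 9943.36 mm²
ΣAx̄ = (11200.00)(70.00) + (-1256.64)(123.02) = 629404.14 mm³
ΣAȳ = (11200.00)(40.00) + (-1256.64)(16.98) = 426666.67 mm³
x̄ = 629404.14 / 9943.36 = 63.30 mm
ȳ = 426666.67 / 9943.36 = 42.91 mm

x̄ = 63.30 mm, ȳ = 42.91 mm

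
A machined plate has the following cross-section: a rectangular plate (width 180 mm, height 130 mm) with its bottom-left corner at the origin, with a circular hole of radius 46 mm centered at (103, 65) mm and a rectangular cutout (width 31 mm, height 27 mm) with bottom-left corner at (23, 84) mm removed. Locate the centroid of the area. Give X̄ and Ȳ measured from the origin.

X̄ = 87.28 mm, Ȳ = 63.29 mm

Part | A | x̄ᵢ | ȳᵢ | A·x̄ᵢ | A·ȳᵢ
plate | 23400.00 | 90.00 | 65.00 | 2106000.00 | 1521000.00
hole 1 | -6647.61 | 103.00 | 65.00 | -684703.84 | -432094.65
hole 2 | -837.00 | 38.50 | 97.50 | -32224.50 | -81607.50
Σ | 15915.39 |  |  | 1389071.66 | 1007297.85
X̄ = 1389071.66 / 15915.39 = 87.28 mm
Ȳ = 1007297.85 / 15915.39 = 63.29 mm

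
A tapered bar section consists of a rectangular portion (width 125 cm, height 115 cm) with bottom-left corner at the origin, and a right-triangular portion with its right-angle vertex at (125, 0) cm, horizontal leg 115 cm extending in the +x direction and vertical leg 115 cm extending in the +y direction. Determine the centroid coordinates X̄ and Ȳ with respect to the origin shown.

X̄ = 94.27 cm, Ȳ = 51.46 cm

rectangular portion: A = 125 × 115 = 14375.00, centroid at (62.50, 57.50).
triangular portion: A = ½·115·115 = 6612.50, centroid at (163.33, 38.33).
ΣA = 20987.50 cm²
ΣAX̄ = (14375.00)(62.50) + (6612.50)(163.33) = 1978479.17 cm³
ΣAȲ = (14375.00)(57.50) + (6612.50)(38.33) = 1080041.67 cm³
X̄ = 1978479.17 / 20987.50 = 94.27 cm
Ȳ = 1080041.67 / 20987.50 = 51.46 cm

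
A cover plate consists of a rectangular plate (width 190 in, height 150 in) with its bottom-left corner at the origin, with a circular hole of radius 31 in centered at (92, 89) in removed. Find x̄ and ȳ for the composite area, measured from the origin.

plate: A = 190 × 150 = 28500.00, centroid at (95.00, 75.00).
hole: A = −π·31² = -3019.07, centroid at (92.00, 89.00).
ΣA = 25480.93 in², ΣAx̄ = 2429745.51 in³, ΣAȳ = 1868802.72 in³.
x̄ = 2429745.51/25480.93 = 95.36 in; ȳ = 1868802.72/25480.93 = 73.34 in.

x̄ = 95.36 in, ȳ = 73.34 in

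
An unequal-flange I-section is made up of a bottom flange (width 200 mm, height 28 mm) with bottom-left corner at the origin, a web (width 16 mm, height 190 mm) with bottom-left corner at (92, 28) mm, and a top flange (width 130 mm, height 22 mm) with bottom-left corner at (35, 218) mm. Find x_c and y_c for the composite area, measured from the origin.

bottom flange: A = 200 × 28 = 5600.00, centroid at (100.00, 14.00).
web: A = 16 × 190 = 3040.00, centroid at (100.00, 123.00).
top flange: A = 130 × 22 = 2860.00, centroid at (100.00, 229.00).
ΣA = 11500.00 mm², ΣAx_c = 1150000.00 mm³, ΣAy_c = 1107260.00 mm³.
x_c = 1150000.00/11500.00 = 100.00 mm; y_c = 1107260.00/11500.00 = 96.28 mm.

x_c = 100.00 mm, y_c = 96.28 mm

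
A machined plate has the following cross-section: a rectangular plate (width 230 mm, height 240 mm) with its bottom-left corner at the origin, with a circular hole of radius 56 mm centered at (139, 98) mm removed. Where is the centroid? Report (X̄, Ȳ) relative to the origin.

Part | A | x̄ᵢ | ȳᵢ | A·x̄ᵢ | A·ȳᵢ
plate | 55200.00 | 115.00 | 120.00 | 6348000.00 | 6624000.00
hole | -9852.03 | 139.00 | 98.00 | -1369432.80 | -965499.39
Σ | 45347.97 |  |  | 4978567.20 | 5658500.61
X̄ = 4978567.20 / 45347.97 = 109.79 mm
Ȳ = 5658500.61 / 45347.97 = 124.78 mm

X̄ = 109.79 mm, Ȳ = 124.78 mm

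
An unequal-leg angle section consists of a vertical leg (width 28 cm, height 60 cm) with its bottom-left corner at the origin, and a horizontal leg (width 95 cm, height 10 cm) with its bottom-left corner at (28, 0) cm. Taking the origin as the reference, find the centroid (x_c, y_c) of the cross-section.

x_c = 36.21 cm, y_c = 20.97 cm

Part | A | x̄ᵢ | ȳᵢ | A·x̄ᵢ | A·ȳᵢ
vertical leg | 1680.00 | 14.00 | 30.00 | 23520.00 | 50400.00
horizontal leg | 950.00 | 75.50 | 5.00 | 71725.00 | 4750.00
Σ | 2630.00 |  |  | 95245.00 | 55150.00
x_c = 95245.00 / 2630.00 = 36.21 cm
y_c = 55150.00 / 2630.00 = 20.97 cm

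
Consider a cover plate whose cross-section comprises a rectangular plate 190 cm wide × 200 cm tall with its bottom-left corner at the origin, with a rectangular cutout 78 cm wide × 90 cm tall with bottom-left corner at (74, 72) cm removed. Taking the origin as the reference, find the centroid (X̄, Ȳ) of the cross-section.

X̄ = 90.92 cm, Ȳ = 96.15 cm

plate: A = 190 × 200 = 38000.00, centroid at (95.00, 100.00).
hole: A = −(78 × 90) = -7020.00, centroid at (113.00, 117.00).
ΣA = 30980.00 cm², ΣAX̄ = 2816740.00 cm³, ΣAȲ = 2978660.00 cm³.
X̄ = 2816740.00/30980.00 = 90.92 cm; Ȳ = 2978660.00/30980.00 = 96.15 cm.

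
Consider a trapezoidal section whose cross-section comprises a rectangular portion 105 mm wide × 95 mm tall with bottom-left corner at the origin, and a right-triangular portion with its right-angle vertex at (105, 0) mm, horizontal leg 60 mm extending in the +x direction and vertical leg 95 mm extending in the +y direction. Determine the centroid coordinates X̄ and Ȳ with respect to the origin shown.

X̄ = 68.61 mm, Ȳ = 43.98 mm

rectangular portion: A = 105 × 95 = 9975.00, centroid at (52.50, 47.50).
triangular portion: A = ½·60·95 = 2850.00, centroid at (125.00, 31.67).
ΣA = 12825.00 mm²
ΣAX̄ = (9975.00)(52.50) + (2850.00)(125.00) = 879937.50 mm³
ΣAȲ = (9975.00)(47.50) + (2850.00)(31.67) = 564062.50 mm³
X̄ = 879937.50 / 12825.00 = 68.61 mm
Ȳ = 564062.50 / 12825.00 = 43.98 mm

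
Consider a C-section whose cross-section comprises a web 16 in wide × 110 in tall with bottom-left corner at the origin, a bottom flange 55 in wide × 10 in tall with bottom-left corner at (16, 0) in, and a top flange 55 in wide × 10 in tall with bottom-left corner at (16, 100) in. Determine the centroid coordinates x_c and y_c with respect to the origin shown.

web: A = 16 × 110 = 1760.00, centroid at (8.00, 55.00).
bottom flange: A = 55 × 10 = 550.00, centroid at (43.50, 5.00).
top flange: A = 55 × 10 = 550.00, centroid at (43.50, 105.00).
ΣA = 2860.00 in²
ΣAx_c = (1760.00)(8.00) + (550.00)(43.50) + (550.00)(43.50) = 61930.00 in³
ΣAy_c = (1760.00)(55.00) + (550.00)(5.00) + (550.00)(105.00) = 157300.00 in³
x_c = 61930.00 / 2860.00 = 21.65 in
y_c = 157300.00 / 2860.00 = 55.00 in

x_c = 21.65 in, y_c = 55.00 in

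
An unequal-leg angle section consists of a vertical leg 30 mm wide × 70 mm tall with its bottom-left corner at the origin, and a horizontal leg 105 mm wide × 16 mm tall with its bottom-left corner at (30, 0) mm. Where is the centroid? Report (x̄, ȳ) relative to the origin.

x̄ = 45.00 mm, ȳ = 23.00 mm

vertical leg: A = 30 × 70 = 2100.00, centroid at (15.00, 35.00).
horizontal leg: A = 105 × 16 = 1680.00, centroid at (82.50, 8.00).
ΣA = 3780.00 mm²
ΣAx̄ = (2100.00)(15.00) + (1680.00)(82.50) = 170100.00 mm³
ΣAȳ = (2100.00)(35.00) + (1680.00)(8.00) = 86940.00 mm³
x̄ = 170100.00 / 3780.00 = 45.00 mm
ȳ = 86940.00 / 3780.00 = 23.00 mm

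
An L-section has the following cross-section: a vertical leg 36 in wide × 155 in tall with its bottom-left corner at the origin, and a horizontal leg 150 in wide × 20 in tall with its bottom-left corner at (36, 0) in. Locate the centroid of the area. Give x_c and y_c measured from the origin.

vertical leg: A = 36 × 155 = 5580.00, centroid at (18.00, 77.50).
horizontal leg: A = 150 × 20 = 3000.00, centroid at (111.00, 10.00).
ΣA = 8580.00 in², ΣAx_c = 433440.00 in³, ΣAy_c = 462450.00 in³.
x_c = 433440.00/8580.00 = 50.52 in; y_c = 462450.00/8580.00 = 53.90 in.

x_c = 50.52 in, y_c = 53.90 in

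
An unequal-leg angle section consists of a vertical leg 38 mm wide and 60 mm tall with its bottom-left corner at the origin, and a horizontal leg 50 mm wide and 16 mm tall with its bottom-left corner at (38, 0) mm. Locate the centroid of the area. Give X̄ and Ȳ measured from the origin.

vertical leg: A = 38 × 60 = 2280.00, centroid at (19.00, 30.00).
horizontal leg: A = 50 × 16 = 800.00, centroid at (63.00, 8.00).
ΣA = 3080.00 mm²
ΣAX̄ = (2280.00)(19.00) + (800.00)(63.00) = 93720.00 mm³
ΣAȲ = (2280.00)(30.00) + (800.00)(8.00) = 74800.00 mm³
X̄ = 93720.00 / 3080.00 = 30.43 mm
Ȳ = 74800.00 / 3080.00 = 24.29 mm

X̄ = 30.43 mm, Ȳ = 24.29 mm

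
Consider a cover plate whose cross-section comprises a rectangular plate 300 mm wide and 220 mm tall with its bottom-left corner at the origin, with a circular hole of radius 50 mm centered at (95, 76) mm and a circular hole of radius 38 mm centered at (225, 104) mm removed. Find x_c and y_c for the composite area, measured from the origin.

x_c = 151.71 mm, y_c = 115.49 mm

plate: A = 300 × 220 = 66000.00, centroid at (150.00, 110.00).
hole 1: A = −π·50² = -7853.98, centroid at (95.00, 76.00).
hole 2: A = −π·38² = -4536.46, centroid at (225.00, 104.00).
ΣA = 53609.56 mm²
ΣAx_c = (66000.00)(150.00) + (-7853.98)(95.00) + (-4536.46)(225.00) = 8133168.29 mm³
ΣAy_c = (66000.00)(110.00) + (-7853.98)(76.00) + (-4536.46)(104.00) = 6191305.58 mm³
x_c = 8133168.29 / 53609.56 = 151.71 mm
y_c = 6191305.58 / 53609.56 = 115.49 mm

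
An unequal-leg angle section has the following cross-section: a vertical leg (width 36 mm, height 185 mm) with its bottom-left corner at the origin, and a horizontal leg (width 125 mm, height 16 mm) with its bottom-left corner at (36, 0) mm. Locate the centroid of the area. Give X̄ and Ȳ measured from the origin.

vertical leg: A = 36 × 185 = 6660.00, centroid at (18.00, 92.50).
horizontal leg: A = 125 × 16 = 2000.00, centroid at (98.50, 8.00).
ΣA = 8660.00 mm², ΣAX̄ = 316880.00 mm³, ΣAȲ = 632050.00 mm³.
X̄ = 316880.00/8660.00 = 36.59 mm; Ȳ = 632050.00/8660.00 = 72.98 mm.

X̄ = 36.59 mm, Ȳ = 72.98 mm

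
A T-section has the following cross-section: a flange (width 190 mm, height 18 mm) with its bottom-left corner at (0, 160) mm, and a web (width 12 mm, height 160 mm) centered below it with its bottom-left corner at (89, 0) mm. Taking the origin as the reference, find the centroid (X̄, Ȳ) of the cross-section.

Part | A | x̄ᵢ | ȳᵢ | A·x̄ᵢ | A·ȳᵢ
web | 1920.00 | 95.00 | 80.00 | 182400.00 | 153600.00
flange | 3420.00 | 95.00 | 169.00 | 324900.00 | 577980.00
Σ | 5340.00 |  |  | 507300.00 | 731580.00
X̄ = 507300.00 / 5340.00 = 95.00 mm
Ȳ = 731580.00 / 5340.00 = 137.00 mm

X̄ = 95.00 mm, Ȳ = 137.00 mm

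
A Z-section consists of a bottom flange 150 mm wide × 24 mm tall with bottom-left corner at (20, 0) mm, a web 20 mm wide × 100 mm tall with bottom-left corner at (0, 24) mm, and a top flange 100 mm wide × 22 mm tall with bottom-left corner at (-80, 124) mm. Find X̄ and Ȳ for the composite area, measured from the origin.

bottom flange: A = 150 × 24 = 3600.00, centroid at (95.00, 12.00).
web: A = 20 × 100 = 2000.00, centroid at (10.00, 74.00).
top flange: A = 100 × 22 = 2200.00, centroid at (-30.00, 135.00).
ΣA = 7800.00 mm², ΣAX̄ = 296000.00 mm³, ΣAȲ = 488200.00 mm³.
X̄ = 296000.00/7800.00 = 37.95 mm; Ȳ = 488200.00/7800.00 = 62.59 mm.

X̄ = 37.95 mm, Ȳ = 62.59 mm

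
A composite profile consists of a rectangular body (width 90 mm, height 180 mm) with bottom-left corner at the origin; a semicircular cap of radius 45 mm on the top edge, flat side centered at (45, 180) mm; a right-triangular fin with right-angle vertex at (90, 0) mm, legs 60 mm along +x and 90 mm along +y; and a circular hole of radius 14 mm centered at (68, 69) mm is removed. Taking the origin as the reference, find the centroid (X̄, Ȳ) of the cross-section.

X̄ = 52.52 mm, Ȳ = 99.22 mm

rectangular body: A = 90 × 180 = 16200.00, centroid at (45.00, 90.00).
semicircular top: A = ½π·45² = 3180.86, centroid at (45.00, 199.10).
triangular fin: A = ½·60·90 = 2700.00, centroid at (110.00, 30.00).
hole: A = −π·14² = -615.75, centroid at (68.00, 69.00).
ΣA = 21465.11 mm²
ΣAX̄ = (16200.00)(45.00) + (3180.86)(45.00) + (2700.00)(110.00) + (-615.75)(68.00) = 1127267.67 mm³
ΣAȲ = (16200.00)(90.00) + (3180.86)(199.10) + (2700.00)(30.00) + (-615.75)(69.00) = 2129818.36 mm³
X̄ = 1127267.67 / 21465.11 = 52.52 mm
Ȳ = 2129818.36 / 21465.11 = 99.22 mm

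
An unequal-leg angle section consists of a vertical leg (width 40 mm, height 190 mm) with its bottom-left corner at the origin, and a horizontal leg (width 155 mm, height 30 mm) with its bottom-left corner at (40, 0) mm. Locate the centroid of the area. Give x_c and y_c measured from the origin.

x_c = 57.01 mm, y_c = 64.63 mm

vertical leg: A = 40 × 190 = 7600.00, centroid at (20.00, 95.00).
horizontal leg: A = 155 × 30 = 4650.00, centroid at (117.50, 15.00).
ΣA = 12250.00 mm², ΣAx_c = 698375.00 mm³, ΣAy_c = 791750.00 mm³.
x_c = 698375.00/12250.00 = 57.01 mm; y_c = 791750.00/12250.00 = 64.63 mm.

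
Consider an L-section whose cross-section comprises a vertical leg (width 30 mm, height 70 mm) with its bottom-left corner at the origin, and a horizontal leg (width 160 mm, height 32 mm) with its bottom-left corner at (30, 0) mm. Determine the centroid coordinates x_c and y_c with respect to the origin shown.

vertical leg: A = 30 × 70 = 2100.00, centroid at (15.00, 35.00).
horizontal leg: A = 160 × 32 = 5120.00, centroid at (110.00, 16.00).
ΣA = 7220.00 mm²
ΣAx_c = (2100.00)(15.00) + (5120.00)(110.00) = 594700.00 mm³
ΣAy_c = (2100.00)(35.00) + (5120.00)(16.00) = 155420.00 mm³
x_c = 594700.00 / 7220.00 = 82.37 mm
y_c = 155420.00 / 7220.00 = 21.53 mm

x_c = 82.37 mm, y_c = 21.53 mm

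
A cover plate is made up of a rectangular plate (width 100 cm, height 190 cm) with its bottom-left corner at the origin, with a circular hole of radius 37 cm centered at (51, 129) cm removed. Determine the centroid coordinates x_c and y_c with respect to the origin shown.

x_c = 49.71 cm, y_c = 85.05 cm

plate: A = 100 × 190 = 19000.00, centroid at (50.00, 95.00).
hole: A = −π·37² = -4300.84, centroid at (51.00, 129.00).
ΣA = 14699.16 cm²
ΣAx_c = (19000.00)(50.00) + (-4300.84)(51.00) = 730657.14 cm³
ΣAy_c = (19000.00)(95.00) + (-4300.84)(129.00) = 1250191.60 cm³
x_c = 730657.14 / 14699.16 = 49.71 cm
y_c = 1250191.60 / 14699.16 = 85.05 cm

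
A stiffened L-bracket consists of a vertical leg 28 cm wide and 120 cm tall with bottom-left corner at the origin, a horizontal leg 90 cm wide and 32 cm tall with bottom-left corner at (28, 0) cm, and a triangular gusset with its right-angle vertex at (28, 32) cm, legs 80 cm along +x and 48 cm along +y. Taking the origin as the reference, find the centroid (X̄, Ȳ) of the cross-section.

X̄ = 44.39 cm, Ȳ = 41.65 cm

Part | A | x̄ᵢ | ȳᵢ | A·x̄ᵢ | A·ȳᵢ
vertical leg | 3360.00 | 14.00 | 60.00 | 47040.00 | 201600.00
horizontal leg | 2880.00 | 73.00 | 16.00 | 210240.00 | 46080.00
gusset | 1920.00 | 54.67 | 48.00 | 104960.00 | 92160.00
Σ | 8160.00 |  |  | 362240.00 | 339840.00
X̄ = 362240.00 / 8160.00 = 44.39 cm
Ȳ = 339840.00 / 8160.00 = 41.65 cm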